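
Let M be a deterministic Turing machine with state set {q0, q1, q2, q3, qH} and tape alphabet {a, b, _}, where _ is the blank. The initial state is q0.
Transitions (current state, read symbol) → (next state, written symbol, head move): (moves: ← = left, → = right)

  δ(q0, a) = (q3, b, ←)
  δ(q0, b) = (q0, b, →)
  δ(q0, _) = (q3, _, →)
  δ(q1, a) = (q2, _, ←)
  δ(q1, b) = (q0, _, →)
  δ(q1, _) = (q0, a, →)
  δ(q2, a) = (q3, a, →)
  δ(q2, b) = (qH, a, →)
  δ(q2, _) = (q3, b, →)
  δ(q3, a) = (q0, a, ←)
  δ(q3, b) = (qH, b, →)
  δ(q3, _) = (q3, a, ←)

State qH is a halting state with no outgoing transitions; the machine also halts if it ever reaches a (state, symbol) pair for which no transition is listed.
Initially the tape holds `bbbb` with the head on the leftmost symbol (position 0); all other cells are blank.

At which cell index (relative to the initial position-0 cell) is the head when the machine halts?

q0 | [b]bbb__   read b → write b, move →, go to q0
q0 | b[b]bb__   read b → write b, move →, go to q0
q0 | bb[b]b__   read b → write b, move →, go to q0
q0 | bbb[b]__   read b → write b, move →, go to q0
q0 | bbbb[_]_   read _ → write _, move →, go to q3
q3 | bbbb_[_]   read _ → write a, move ←, go to q3
q3 | bbbb[_]a   read _ → write a, move ←, go to q3
q3 | bbb[b]aa   read b → write b, move →, go to qH
qH | bbbb[a]a
At halt the head is at cell 4.

4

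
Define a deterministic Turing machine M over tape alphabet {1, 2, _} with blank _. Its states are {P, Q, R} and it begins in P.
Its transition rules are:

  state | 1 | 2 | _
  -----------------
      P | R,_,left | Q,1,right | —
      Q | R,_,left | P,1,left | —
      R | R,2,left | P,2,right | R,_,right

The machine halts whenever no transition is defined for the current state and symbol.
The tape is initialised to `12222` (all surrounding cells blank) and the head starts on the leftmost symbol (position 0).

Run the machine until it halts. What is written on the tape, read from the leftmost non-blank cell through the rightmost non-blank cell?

2_12

state=P head=0 tape=_[1]2222   (P,1)→(R,_,left)
state=R head=-1 tape=[_]_2222   (R,_)→(R,_,right)
state=R head=0 tape=_[_]2222   (R,_)→(R,_,right)
state=R head=1 tape=__[2]222   (R,2)→(P,2,right)
state=P head=2 tape=__2[2]22   (P,2)→(Q,1,right)
state=Q head=3 tape=__21[2]2   (Q,2)→(P,1,left)
state=P head=2 tape=__2[1]12   (P,1)→(R,_,left)
state=R head=1 tape=__[2]_12   (R,2)→(P,2,right)
state=P head=2 tape=__2[_]12
The non-blank tape span at halt is 2_12.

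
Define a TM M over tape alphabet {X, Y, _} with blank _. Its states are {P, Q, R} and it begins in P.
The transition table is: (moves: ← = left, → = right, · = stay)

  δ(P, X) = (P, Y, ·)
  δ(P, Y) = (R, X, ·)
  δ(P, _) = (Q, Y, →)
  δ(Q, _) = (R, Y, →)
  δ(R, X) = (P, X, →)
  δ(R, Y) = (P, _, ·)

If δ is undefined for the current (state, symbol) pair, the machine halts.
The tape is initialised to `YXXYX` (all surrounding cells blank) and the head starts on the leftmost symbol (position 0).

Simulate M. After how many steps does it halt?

P | [Y]XXYX___   read Y → write X, move ·, go to R
R | [X]XXYX___   read X → write X, move →, go to P
P | X[X]XYX___   read X → write Y, move ·, go to P
P | X[Y]XYX___   read Y → write X, move ·, go to R
R | X[X]XYX___   read X → write X, move →, go to P
P | XX[X]YX___   read X → write Y, move ·, go to P
P | XX[Y]YX___   read Y → write X, move ·, go to R
R | XX[X]YX___   read X → write X, move →, go to P
P | XXX[Y]X___   read Y → write X, move ·, go to R
R | XXX[X]X___   read X → write X, move →, go to P
P | XXXX[X]___   read X → write Y, move ·, go to P
P | XXXX[Y]___   read Y → write X, move ·, go to R
R | XXXX[X]___   read X → write X, move →, go to P
P | XXXXX[_]__   read _ → write Y, move →, go to Q
Q | XXXXXY[_]_   read _ → write Y, move →, go to R
R | XXXXXYY[_]
M halts after 15 transitions.

15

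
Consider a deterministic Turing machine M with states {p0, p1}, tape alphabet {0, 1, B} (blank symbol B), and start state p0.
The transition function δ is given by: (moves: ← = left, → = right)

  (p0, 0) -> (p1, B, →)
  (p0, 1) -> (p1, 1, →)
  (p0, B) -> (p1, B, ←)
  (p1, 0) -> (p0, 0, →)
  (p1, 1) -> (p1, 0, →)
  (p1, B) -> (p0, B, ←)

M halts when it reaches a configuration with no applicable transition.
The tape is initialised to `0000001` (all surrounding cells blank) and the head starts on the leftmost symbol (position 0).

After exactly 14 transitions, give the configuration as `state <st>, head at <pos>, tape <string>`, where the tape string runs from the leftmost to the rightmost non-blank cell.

state p0, head at 6, tape 0B0B01

p0 | [0]000001B   read 0 → write B, move →, go to p1
p1 | B[0]00001B   read 0 → write 0, move →, go to p0
p0 | B0[0]0001B   read 0 → write B, move →, go to p1
p1 | B0B[0]001B   read 0 → write 0, move →, go to p0
p0 | B0B0[0]01B   read 0 → write B, move →, go to p1
p1 | B0B0B[0]1B   read 0 → write 0, move →, go to p0
p0 | B0B0B0[1]B   read 1 → write 1, move →, go to p1
p1 | B0B0B01[B]   read B → write B, move ←, go to p0
p0 | B0B0B0[1]B   read 1 → write 1, move →, go to p1
p1 | B0B0B01[B]   read B → write B, move ←, go to p0
p0 | B0B0B0[1]B   read 1 → write 1, move →, go to p1
p1 | B0B0B01[B]   read B → write B, move ←, go to p0
p0 | B0B0B0[1]B   read 1 → write 1, move →, go to p1
p1 | B0B0B01[B]   read B → write B, move ←, go to p0
p0 | B0B0B0[1]B
After 14 steps: state p0, head at 6, tape 0B0B01.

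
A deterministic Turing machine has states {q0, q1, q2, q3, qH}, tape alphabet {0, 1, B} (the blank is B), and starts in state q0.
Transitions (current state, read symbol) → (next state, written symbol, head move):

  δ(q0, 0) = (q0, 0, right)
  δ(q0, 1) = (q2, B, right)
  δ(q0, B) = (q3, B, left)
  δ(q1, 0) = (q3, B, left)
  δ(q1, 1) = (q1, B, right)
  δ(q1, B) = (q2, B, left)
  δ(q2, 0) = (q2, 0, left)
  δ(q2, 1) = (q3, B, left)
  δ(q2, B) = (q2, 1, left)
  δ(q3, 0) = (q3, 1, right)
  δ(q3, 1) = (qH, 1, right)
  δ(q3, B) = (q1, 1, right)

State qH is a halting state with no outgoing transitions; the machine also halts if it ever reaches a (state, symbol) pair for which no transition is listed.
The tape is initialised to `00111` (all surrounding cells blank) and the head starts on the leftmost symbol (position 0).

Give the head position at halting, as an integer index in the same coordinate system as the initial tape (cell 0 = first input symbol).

q0 | [0]0111   read 0 → write 0, move right, go to q0
q0 | 0[0]111   read 0 → write 0, move right, go to q0
q0 | 00[1]11   read 1 → write B, move right, go to q2
q2 | 00B[1]1   read 1 → write B, move left, go to q3
q3 | 00[B]B1   read B → write 1, move right, go to q1
q1 | 001[B]1   read B → write B, move left, go to q2
q2 | 00[1]B1   read 1 → write B, move left, go to q3
q3 | 0[0]BB1   read 0 → write 1, move right, go to q3
q3 | 01[B]B1   read B → write 1, move right, go to q1
q1 | 011[B]1   read B → write B, move left, go to q2
q2 | 01[1]B1   read 1 → write B, move left, go to q3
q3 | 0[1]BB1   read 1 → write 1, move right, go to qH
qH | 01[B]B1
At halt the head is at cell 2.

2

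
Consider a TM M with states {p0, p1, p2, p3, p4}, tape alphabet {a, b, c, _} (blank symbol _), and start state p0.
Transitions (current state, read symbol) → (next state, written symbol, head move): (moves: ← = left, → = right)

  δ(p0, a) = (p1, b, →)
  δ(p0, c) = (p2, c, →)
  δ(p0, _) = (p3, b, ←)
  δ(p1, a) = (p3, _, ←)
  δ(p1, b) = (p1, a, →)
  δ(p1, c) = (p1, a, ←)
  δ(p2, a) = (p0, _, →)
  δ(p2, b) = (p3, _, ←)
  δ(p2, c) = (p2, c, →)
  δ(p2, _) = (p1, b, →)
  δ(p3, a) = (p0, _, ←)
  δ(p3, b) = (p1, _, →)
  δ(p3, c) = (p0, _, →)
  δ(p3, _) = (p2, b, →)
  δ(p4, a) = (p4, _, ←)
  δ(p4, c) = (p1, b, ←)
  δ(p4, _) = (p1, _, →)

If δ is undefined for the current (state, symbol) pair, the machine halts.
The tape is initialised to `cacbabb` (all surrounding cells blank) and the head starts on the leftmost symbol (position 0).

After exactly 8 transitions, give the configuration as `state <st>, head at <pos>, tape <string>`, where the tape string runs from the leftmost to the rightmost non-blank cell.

state=p0 head=0 tape=[c]acbabb   (p0,c)→(p2,c,→)
state=p2 head=1 tape=c[a]cbabb   (p2,a)→(p0,_,→)
state=p0 head=2 tape=c_[c]babb   (p0,c)→(p2,c,→)
state=p2 head=3 tape=c_c[b]abb   (p2,b)→(p3,_,←)
state=p3 head=2 tape=c_[c]_abb   (p3,c)→(p0,_,→)
state=p0 head=3 tape=c__[_]abb   (p0,_)→(p3,b,←)
state=p3 head=2 tape=c_[_]babb   (p3,_)→(p2,b,→)
state=p2 head=3 tape=c_b[b]abb   (p2,b)→(p3,_,←)
state=p3 head=2 tape=c_[b]_abb
After 8 steps: state p3, head at 2, tape c_b_abb.

state p3, head at 2, tape c_b_abb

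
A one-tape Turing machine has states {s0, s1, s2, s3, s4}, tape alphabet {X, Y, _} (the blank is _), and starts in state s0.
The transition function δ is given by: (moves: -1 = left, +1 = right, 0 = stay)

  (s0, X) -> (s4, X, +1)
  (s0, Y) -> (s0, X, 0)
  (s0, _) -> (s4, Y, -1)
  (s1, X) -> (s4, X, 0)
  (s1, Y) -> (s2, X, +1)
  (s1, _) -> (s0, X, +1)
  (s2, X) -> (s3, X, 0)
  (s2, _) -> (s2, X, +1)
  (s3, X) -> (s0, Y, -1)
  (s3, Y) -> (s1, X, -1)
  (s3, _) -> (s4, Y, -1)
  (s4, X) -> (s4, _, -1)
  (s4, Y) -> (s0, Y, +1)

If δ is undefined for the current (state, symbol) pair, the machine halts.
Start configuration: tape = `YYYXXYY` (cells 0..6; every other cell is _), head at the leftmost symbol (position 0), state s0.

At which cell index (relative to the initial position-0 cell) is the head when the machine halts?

3

state=s0 head=0 tape=[Y]YYXXYY   (s0,Y)→(s0,X,0)
state=s0 head=0 tape=[X]YYXXYY   (s0,X)→(s4,X,+1)
state=s4 head=1 tape=X[Y]YXXYY   (s4,Y)→(s0,Y,+1)
state=s0 head=2 tape=XY[Y]XXYY   (s0,Y)→(s0,X,0)
state=s0 head=2 tape=XY[X]XXYY   (s0,X)→(s4,X,+1)
state=s4 head=3 tape=XYX[X]XYY   (s4,X)→(s4,_,-1)
state=s4 head=2 tape=XY[X]_XYY   (s4,X)→(s4,_,-1)
state=s4 head=1 tape=X[Y]__XYY   (s4,Y)→(s0,Y,+1)
state=s0 head=2 tape=XY[_]_XYY   (s0,_)→(s4,Y,-1)
state=s4 head=1 tape=X[Y]Y_XYY   (s4,Y)→(s0,Y,+1)
state=s0 head=2 tape=XY[Y]_XYY   (s0,Y)→(s0,X,0)
state=s0 head=2 tape=XY[X]_XYY   (s0,X)→(s4,X,+1)
state=s4 head=3 tape=XYX[_]XYY
At halt the head is at cell 3.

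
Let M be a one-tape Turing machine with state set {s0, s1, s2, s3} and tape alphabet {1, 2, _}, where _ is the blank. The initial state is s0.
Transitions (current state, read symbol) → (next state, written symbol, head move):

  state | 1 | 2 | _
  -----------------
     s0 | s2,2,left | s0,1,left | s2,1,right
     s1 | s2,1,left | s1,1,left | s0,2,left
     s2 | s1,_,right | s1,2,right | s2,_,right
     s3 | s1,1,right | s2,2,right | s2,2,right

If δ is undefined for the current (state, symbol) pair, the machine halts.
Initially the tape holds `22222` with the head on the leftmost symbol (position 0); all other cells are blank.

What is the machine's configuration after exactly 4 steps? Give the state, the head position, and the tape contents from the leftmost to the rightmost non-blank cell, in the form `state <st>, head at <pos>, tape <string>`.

state=s0 head=0 tape=_[2]2222   (s0,2)→(s0,1,left)
state=s0 head=-1 tape=[_]12222   (s0,_)→(s2,1,right)
state=s2 head=0 tape=1[1]2222   (s2,1)→(s1,_,right)
state=s1 head=1 tape=1_[2]222   (s1,2)→(s1,1,left)
state=s1 head=0 tape=1[_]1222
After 4 steps: state s1, head at 0, tape 1_1222.

state s1, head at 0, tape 1_1222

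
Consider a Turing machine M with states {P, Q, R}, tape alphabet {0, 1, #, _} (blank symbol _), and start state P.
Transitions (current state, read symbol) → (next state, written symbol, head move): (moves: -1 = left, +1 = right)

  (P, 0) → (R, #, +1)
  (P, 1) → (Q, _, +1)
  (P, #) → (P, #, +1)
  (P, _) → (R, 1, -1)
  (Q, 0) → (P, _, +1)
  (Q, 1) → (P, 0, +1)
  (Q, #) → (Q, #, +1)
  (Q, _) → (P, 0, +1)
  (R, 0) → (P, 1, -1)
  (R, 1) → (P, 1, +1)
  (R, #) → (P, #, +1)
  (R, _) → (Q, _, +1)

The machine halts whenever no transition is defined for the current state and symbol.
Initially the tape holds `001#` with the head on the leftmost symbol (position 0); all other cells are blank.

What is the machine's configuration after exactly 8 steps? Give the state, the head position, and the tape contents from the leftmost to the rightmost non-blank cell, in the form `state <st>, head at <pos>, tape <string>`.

state=P head=0 tape=[0]01#_   (P,0)→(R,#,+1)
state=R head=1 tape=#[0]1#_   (R,0)→(P,1,-1)
state=P head=0 tape=[#]11#_   (P,#)→(P,#,+1)
state=P head=1 tape=#[1]1#_   (P,1)→(Q,_,+1)
state=Q head=2 tape=#_[1]#_   (Q,1)→(P,0,+1)
state=P head=3 tape=#_0[#]_   (P,#)→(P,#,+1)
state=P head=4 tape=#_0#[_]   (P,_)→(R,1,-1)
state=R head=3 tape=#_0[#]1   (R,#)→(P,#,+1)
state=P head=4 tape=#_0#[1]
After 8 steps: state P, head at 4, tape #_0#1.

state P, head at 4, tape #_0#1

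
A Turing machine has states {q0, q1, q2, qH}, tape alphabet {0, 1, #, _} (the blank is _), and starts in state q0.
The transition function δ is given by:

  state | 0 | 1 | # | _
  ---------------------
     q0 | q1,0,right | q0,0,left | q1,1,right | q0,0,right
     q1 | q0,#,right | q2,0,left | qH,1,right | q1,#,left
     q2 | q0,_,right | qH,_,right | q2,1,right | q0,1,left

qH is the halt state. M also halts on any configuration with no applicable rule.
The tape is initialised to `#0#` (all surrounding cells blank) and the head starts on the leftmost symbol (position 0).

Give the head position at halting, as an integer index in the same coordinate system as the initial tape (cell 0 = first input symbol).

q0 | _[#]0#___   read # → write 1, move right, go to q1
q1 | _1[0]#___   read 0 → write #, move right, go to q0
q0 | _1#[#]___   read # → write 1, move right, go to q1
q1 | _1#1[_]__   read _ → write #, move left, go to q1
q1 | _1#[1]#__   read 1 → write 0, move left, go to q2
q2 | _1[#]0#__   read # → write 1, move right, go to q2
q2 | _11[0]#__   read 0 → write _, move right, go to q0
q0 | _11_[#]__   read # → write 1, move right, go to q1
q1 | _11_1[_]_   read _ → write #, move left, go to q1
q1 | _11_[1]#_   read 1 → write 0, move left, go to q2
q2 | _11[_]0#_   read _ → write 1, move left, go to q0
q0 | _1[1]10#_   read 1 → write 0, move left, go to q0
q0 | _[1]010#_   read 1 → write 0, move left, go to q0
q0 | [_]0010#_   read _ → write 0, move right, go to q0
q0 | 0[0]010#_   read 0 → write 0, move right, go to q1
q1 | 00[0]10#_   read 0 → write #, move right, go to q0
q0 | 00#[1]0#_   read 1 → write 0, move left, go to q0
q0 | 00[#]00#_   read # → write 1, move right, go to q1
q1 | 001[0]0#_   read 0 → write #, move right, go to q0
q0 | 001#[0]#_   read 0 → write 0, move right, go to q1
q1 | 001#0[#]_   read # → write 1, move right, go to qH
qH | 001#01[_]
At halt the head is at cell 5.

5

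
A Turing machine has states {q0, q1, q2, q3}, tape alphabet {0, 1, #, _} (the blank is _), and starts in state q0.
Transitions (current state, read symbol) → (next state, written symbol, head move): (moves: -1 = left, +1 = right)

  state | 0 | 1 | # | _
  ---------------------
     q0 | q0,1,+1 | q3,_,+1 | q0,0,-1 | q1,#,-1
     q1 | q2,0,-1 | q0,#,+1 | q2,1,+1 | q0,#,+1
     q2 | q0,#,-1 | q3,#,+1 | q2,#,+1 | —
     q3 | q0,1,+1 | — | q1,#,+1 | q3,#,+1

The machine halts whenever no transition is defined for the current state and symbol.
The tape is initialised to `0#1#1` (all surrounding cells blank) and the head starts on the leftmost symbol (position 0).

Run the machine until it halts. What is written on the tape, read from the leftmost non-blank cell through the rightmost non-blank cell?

state=q0 head=0 tape=[0]#1#1__   (q0,0)→(q0,1,+1)
state=q0 head=1 tape=1[#]1#1__   (q0,#)→(q0,0,-1)
state=q0 head=0 tape=[1]01#1__   (q0,1)→(q3,_,+1)
state=q3 head=1 tape=_[0]1#1__   (q3,0)→(q0,1,+1)
state=q0 head=2 tape=_1[1]#1__   (q0,1)→(q3,_,+1)
state=q3 head=3 tape=_1_[#]1__   (q3,#)→(q1,#,+1)
state=q1 head=4 tape=_1_#[1]__   (q1,1)→(q0,#,+1)
state=q0 head=5 tape=_1_##[_]_   (q0,_)→(q1,#,-1)
state=q1 head=4 tape=_1_#[#]#_   (q1,#)→(q2,1,+1)
state=q2 head=5 tape=_1_#1[#]_   (q2,#)→(q2,#,+1)
state=q2 head=6 tape=_1_#1#[_]
The non-blank tape span at halt is 1_#1#.

1_#1#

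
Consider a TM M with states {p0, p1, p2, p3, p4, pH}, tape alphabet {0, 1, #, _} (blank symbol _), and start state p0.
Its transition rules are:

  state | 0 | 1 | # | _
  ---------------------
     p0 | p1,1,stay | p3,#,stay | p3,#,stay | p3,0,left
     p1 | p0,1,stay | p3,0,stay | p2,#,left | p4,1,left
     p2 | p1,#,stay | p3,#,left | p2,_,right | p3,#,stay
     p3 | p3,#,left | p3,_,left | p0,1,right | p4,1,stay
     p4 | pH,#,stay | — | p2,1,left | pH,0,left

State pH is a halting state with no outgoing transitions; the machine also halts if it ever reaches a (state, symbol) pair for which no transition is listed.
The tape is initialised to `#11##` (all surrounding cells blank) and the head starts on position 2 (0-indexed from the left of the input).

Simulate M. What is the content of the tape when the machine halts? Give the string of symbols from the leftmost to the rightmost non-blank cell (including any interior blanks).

1_0___0

p0 | _#1[1]##_   read 1 → write #, move stay, go to p3
p3 | _#1[#]##_   read # → write 1, move right, go to p0
p0 | _#11[#]#_   read # → write #, move stay, go to p3
p3 | _#11[#]#_   read # → write 1, move right, go to p0
p0 | _#111[#]_   read # → write #, move stay, go to p3
p3 | _#111[#]_   read # → write 1, move right, go to p0
p0 | _#1111[_]   read _ → write 0, move left, go to p3
p3 | _#111[1]0   read 1 → write _, move left, go to p3
p3 | _#11[1]_0   read 1 → write _, move left, go to p3
p3 | _#1[1]__0   read 1 → write _, move left, go to p3
p3 | _#[1]___0   read 1 → write _, move left, go to p3
p3 | _[#]____0   read # → write 1, move right, go to p0
p0 | _1[_]___0   read _ → write 0, move left, go to p3
p3 | _[1]0___0   read 1 → write _, move left, go to p3
p3 | [_]_0___0   read _ → write 1, move stay, go to p4
p4 | [1]_0___0
The non-blank tape span at halt is 1_0___0.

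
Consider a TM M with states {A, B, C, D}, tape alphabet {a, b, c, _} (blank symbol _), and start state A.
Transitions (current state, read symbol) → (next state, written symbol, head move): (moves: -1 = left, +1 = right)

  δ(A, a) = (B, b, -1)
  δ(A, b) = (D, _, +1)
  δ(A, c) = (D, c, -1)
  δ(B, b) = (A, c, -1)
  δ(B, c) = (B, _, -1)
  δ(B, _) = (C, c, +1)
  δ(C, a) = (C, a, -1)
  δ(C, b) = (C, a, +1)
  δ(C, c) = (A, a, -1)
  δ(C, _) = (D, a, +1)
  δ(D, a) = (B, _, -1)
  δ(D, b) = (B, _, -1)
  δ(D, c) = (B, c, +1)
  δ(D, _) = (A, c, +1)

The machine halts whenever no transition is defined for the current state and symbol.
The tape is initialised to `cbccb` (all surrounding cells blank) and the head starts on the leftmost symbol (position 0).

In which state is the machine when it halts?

A

state=A head=0 tape=__[c]bccb__   (A,c)→(D,c,-1)
state=D head=-1 tape=_[_]cbccb__   (D,_)→(A,c,+1)
state=A head=0 tape=_c[c]bccb__   (A,c)→(D,c,-1)
state=D head=-1 tape=_[c]cbccb__   (D,c)→(B,c,+1)
state=B head=0 tape=_c[c]bccb__   (B,c)→(B,_,-1)
state=B head=-1 tape=_[c]_bccb__   (B,c)→(B,_,-1)
state=B head=-2 tape=[_]__bccb__   (B,_)→(C,c,+1)
state=C head=-1 tape=c[_]_bccb__   (C,_)→(D,a,+1)
state=D head=0 tape=ca[_]bccb__   (D,_)→(A,c,+1)
state=A head=1 tape=cac[b]ccb__   (A,b)→(D,_,+1)
state=D head=2 tape=cac_[c]cb__   (D,c)→(B,c,+1)
state=B head=3 tape=cac_c[c]b__   (B,c)→(B,_,-1)
state=B head=2 tape=cac_[c]_b__   (B,c)→(B,_,-1)
state=B head=1 tape=cac[_]__b__   (B,_)→(C,c,+1)
state=C head=2 tape=cacc[_]_b__   (C,_)→(D,a,+1)
state=D head=3 tape=cacca[_]b__   (D,_)→(A,c,+1)
state=A head=4 tape=caccac[b]__   (A,b)→(D,_,+1)
state=D head=5 tape=caccac_[_]_   (D,_)→(A,c,+1)
state=A head=6 tape=caccac_c[_]
No transition is defined for (A, _); M halts in state A.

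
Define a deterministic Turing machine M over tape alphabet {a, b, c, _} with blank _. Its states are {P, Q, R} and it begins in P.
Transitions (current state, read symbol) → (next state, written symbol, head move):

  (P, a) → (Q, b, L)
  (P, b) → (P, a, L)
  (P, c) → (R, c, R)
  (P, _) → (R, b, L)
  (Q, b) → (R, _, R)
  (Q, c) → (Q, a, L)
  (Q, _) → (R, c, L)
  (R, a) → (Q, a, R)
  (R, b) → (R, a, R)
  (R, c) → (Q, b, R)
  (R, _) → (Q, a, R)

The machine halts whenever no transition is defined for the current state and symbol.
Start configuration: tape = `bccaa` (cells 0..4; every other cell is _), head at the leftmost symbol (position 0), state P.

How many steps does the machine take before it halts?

state=P head=0 tape=__[b]ccaa   (P,b)→(P,a,L)
state=P head=-1 tape=_[_]accaa   (P,_)→(R,b,L)
state=R head=-2 tape=[_]baccaa   (R,_)→(Q,a,R)
state=Q head=-1 tape=a[b]accaa   (Q,b)→(R,_,R)
state=R head=0 tape=a_[a]ccaa   (R,a)→(Q,a,R)
state=Q head=1 tape=a_a[c]caa   (Q,c)→(Q,a,L)
state=Q head=0 tape=a_[a]acaa
M halts after 6 transitions.

6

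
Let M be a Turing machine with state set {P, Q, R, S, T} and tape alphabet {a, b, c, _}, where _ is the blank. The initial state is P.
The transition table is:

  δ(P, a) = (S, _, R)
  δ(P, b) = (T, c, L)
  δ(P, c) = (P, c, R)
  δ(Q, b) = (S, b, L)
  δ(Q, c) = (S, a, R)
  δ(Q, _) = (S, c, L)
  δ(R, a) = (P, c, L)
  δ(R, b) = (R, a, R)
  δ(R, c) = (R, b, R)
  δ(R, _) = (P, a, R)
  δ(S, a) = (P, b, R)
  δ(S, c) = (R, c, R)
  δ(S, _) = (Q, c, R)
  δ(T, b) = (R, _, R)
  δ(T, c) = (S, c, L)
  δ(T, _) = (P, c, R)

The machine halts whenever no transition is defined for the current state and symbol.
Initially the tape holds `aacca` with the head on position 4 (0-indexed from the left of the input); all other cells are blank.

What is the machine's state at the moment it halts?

P | aacc[a]____   read a → write _, move R, go to S
S | aacc_[_]___   read _ → write c, move R, go to Q
Q | aacc_c[_]__   read _ → write c, move L, go to S
S | aacc_[c]c__   read c → write c, move R, go to R
R | aacc_c[c]__   read c → write b, move R, go to R
R | aacc_cb[_]_   read _ → write a, move R, go to P
P | aacc_cba[_]
No transition is defined for (P, _); M halts in state P.

P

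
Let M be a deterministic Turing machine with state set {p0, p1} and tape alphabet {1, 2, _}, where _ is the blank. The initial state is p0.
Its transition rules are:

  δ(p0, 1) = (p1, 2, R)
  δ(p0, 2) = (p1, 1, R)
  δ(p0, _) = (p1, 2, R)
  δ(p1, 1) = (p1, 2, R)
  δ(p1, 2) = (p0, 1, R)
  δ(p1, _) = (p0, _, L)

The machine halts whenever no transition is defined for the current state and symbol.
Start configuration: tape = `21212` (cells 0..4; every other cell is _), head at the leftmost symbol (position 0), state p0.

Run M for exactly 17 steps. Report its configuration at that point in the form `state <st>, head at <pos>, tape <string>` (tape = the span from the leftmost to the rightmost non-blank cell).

state p0, head at 5, tape 121211

p0 | [2]1212__   read 2 → write 1, move R, go to p1
p1 | 1[1]212__   read 1 → write 2, move R, go to p1
p1 | 12[2]12__   read 2 → write 1, move R, go to p0
p0 | 121[1]2__   read 1 → write 2, move R, go to p1
p1 | 1212[2]__   read 2 → write 1, move R, go to p0
p0 | 12121[_]_   read _ → write 2, move R, go to p1
p1 | 121212[_]   read _ → write _, move L, go to p0
p0 | 12121[2]_   read 2 → write 1, move R, go to p1
p1 | 121211[_]   read _ → write _, move L, go to p0
p0 | 12121[1]_   read 1 → write 2, move R, go to p1
p1 | 121212[_]   read _ → write _, move L, go to p0
p0 | 12121[2]_   read 2 → write 1, move R, go to p1
p1 | 121211[_]   read _ → write _, move L, go to p0
p0 | 12121[1]_   read 1 → write 2, move R, go to p1
p1 | 121212[_]   read _ → write _, move L, go to p0
p0 | 12121[2]_   read 2 → write 1, move R, go to p1
p1 | 121211[_]   read _ → write _, move L, go to p0
p0 | 12121[1]_
After 17 steps: state p0, head at 5, tape 121211.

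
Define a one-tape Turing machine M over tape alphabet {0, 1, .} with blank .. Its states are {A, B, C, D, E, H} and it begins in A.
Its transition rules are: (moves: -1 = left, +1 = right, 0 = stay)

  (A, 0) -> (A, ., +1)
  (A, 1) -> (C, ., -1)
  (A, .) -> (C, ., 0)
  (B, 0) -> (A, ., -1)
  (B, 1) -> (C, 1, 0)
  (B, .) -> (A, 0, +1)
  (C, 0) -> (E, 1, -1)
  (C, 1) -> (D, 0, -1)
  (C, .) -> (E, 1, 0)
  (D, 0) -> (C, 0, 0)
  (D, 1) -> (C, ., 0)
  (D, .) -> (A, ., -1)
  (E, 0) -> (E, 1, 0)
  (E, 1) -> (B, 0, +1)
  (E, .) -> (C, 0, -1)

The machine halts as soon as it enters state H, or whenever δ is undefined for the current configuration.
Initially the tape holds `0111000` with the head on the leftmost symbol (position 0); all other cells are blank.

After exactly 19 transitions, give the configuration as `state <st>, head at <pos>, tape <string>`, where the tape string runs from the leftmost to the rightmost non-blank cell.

state C, head at -1, tape 10.1000

state=A head=0 tape=..[0]111000   (A,0)→(A,.,+1)
state=A head=1 tape=...[1]11000   (A,1)→(C,.,-1)
state=C head=0 tape=..[.].11000   (C,.)→(E,1,0)
state=E head=0 tape=..[1].11000   (E,1)→(B,0,+1)
state=B head=1 tape=..0[.]11000   (B,.)→(A,0,+1)
state=A head=2 tape=..00[1]1000   (A,1)→(C,.,-1)
state=C head=1 tape=..0[0].1000   (C,0)→(E,1,-1)
state=E head=0 tape=..[0]1.1000   (E,0)→(E,1,0)
state=E head=0 tape=..[1]1.1000   (E,1)→(B,0,+1)
state=B head=1 tape=..0[1].1000   (B,1)→(C,1,0)
state=C head=1 tape=..0[1].1000   (C,1)→(D,0,-1)
state=D head=0 tape=..[0]0.1000   (D,0)→(C,0,0)
state=C head=0 tape=..[0]0.1000   (C,0)→(E,1,-1)
state=E head=-1 tape=.[.]10.1000   (E,.)→(C,0,-1)
state=C head=-2 tape=[.]010.1000   (C,.)→(E,1,0)
state=E head=-2 tape=[1]010.1000   (E,1)→(B,0,+1)
state=B head=-1 tape=0[0]10.1000   (B,0)→(A,.,-1)
state=A head=-2 tape=[0].10.1000   (A,0)→(A,.,+1)
state=A head=-1 tape=.[.]10.1000   (A,.)→(C,.,0)
state=C head=-1 tape=.[.]10.1000
After 19 steps: state C, head at -1, tape 10.1000.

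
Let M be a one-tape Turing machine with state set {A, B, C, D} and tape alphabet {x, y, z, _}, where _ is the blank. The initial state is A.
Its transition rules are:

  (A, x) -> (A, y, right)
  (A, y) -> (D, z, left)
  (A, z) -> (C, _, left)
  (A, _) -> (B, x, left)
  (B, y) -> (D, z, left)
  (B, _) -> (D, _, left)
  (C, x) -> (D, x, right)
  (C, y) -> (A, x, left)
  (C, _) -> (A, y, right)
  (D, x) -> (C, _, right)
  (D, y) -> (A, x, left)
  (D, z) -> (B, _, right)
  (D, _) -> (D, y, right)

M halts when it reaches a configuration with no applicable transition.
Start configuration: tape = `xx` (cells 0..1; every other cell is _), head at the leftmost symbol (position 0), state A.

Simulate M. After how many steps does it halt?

12

state=A head=0 tape=___[x]x_   (A,x)→(A,y,right)
state=A head=1 tape=___y[x]_   (A,x)→(A,y,right)
state=A head=2 tape=___yy[_]   (A,_)→(B,x,left)
state=B head=1 tape=___y[y]x   (B,y)→(D,z,left)
state=D head=0 tape=___[y]zx   (D,y)→(A,x,left)
state=A head=-1 tape=__[_]xzx   (A,_)→(B,x,left)
state=B head=-2 tape=_[_]xxzx   (B,_)→(D,_,left)
state=D head=-3 tape=[_]_xxzx   (D,_)→(D,y,right)
state=D head=-2 tape=y[_]xxzx   (D,_)→(D,y,right)
state=D head=-1 tape=yy[x]xzx   (D,x)→(C,_,right)
state=C head=0 tape=yy_[x]zx   (C,x)→(D,x,right)
state=D head=1 tape=yy_x[z]x   (D,z)→(B,_,right)
state=B head=2 tape=yy_x_[x]
M halts after 12 transitions.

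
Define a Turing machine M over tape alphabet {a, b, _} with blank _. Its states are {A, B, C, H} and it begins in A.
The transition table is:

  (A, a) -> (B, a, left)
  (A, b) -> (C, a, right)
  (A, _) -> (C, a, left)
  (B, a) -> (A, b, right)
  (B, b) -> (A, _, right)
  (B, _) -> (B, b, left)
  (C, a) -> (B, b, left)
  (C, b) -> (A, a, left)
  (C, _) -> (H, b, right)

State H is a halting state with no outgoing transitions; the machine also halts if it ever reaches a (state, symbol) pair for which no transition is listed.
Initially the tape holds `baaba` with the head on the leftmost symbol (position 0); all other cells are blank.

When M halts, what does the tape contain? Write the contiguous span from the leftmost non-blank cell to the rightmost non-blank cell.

state=A head=0 tape=[b]aaba__   (A,b)→(C,a,right)
state=C head=1 tape=a[a]aba__   (C,a)→(B,b,left)
state=B head=0 tape=[a]baba__   (B,a)→(A,b,right)
state=A head=1 tape=b[b]aba__   (A,b)→(C,a,right)
state=C head=2 tape=ba[a]ba__   (C,a)→(B,b,left)
state=B head=1 tape=b[a]bba__   (B,a)→(A,b,right)
state=A head=2 tape=bb[b]ba__   (A,b)→(C,a,right)
state=C head=3 tape=bba[b]a__   (C,b)→(A,a,left)
state=A head=2 tape=bb[a]aa__   (A,a)→(B,a,left)
state=B head=1 tape=b[b]aaa__   (B,b)→(A,_,right)
state=A head=2 tape=b_[a]aa__   (A,a)→(B,a,left)
state=B head=1 tape=b[_]aaa__   (B,_)→(B,b,left)
state=B head=0 tape=[b]baaa__   (B,b)→(A,_,right)
state=A head=1 tape=_[b]aaa__   (A,b)→(C,a,right)
state=C head=2 tape=_a[a]aa__   (C,a)→(B,b,left)
state=B head=1 tape=_[a]baa__   (B,a)→(A,b,right)
state=A head=2 tape=_b[b]aa__   (A,b)→(C,a,right)
state=C head=3 tape=_ba[a]a__   (C,a)→(B,b,left)
state=B head=2 tape=_b[a]ba__   (B,a)→(A,b,right)
state=A head=3 tape=_bb[b]a__   (A,b)→(C,a,right)
state=C head=4 tape=_bba[a]__   (C,a)→(B,b,left)
state=B head=3 tape=_bb[a]b__   (B,a)→(A,b,right)
state=A head=4 tape=_bbb[b]__   (A,b)→(C,a,right)
state=C head=5 tape=_bbba[_]_   (C,_)→(H,b,right)
state=H head=6 tape=_bbbab[_]
The non-blank tape span at halt is bbbab.

bbbab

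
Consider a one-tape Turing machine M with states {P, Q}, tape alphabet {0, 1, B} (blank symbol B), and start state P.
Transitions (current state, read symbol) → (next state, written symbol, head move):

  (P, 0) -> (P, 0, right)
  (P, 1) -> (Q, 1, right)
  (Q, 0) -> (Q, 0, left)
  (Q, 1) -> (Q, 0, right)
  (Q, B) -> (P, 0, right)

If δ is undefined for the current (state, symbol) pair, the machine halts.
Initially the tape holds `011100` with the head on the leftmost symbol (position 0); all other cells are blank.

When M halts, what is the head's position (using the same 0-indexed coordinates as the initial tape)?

state=P head=0 tape=B[0]11100B   (P,0)→(P,0,right)
state=P head=1 tape=B0[1]1100B   (P,1)→(Q,1,right)
state=Q head=2 tape=B01[1]100B   (Q,1)→(Q,0,right)
state=Q head=3 tape=B010[1]00B   (Q,1)→(Q,0,right)
state=Q head=4 tape=B0100[0]0B   (Q,0)→(Q,0,left)
state=Q head=3 tape=B010[0]00B   (Q,0)→(Q,0,left)
state=Q head=2 tape=B01[0]000B   (Q,0)→(Q,0,left)
state=Q head=1 tape=B0[1]0000B   (Q,1)→(Q,0,right)
state=Q head=2 tape=B00[0]000B   (Q,0)→(Q,0,left)
state=Q head=1 tape=B0[0]0000B   (Q,0)→(Q,0,left)
state=Q head=0 tape=B[0]00000B   (Q,0)→(Q,0,left)
state=Q head=-1 tape=[B]000000B   (Q,B)→(P,0,right)
state=P head=0 tape=0[0]00000B   (P,0)→(P,0,right)
state=P head=1 tape=00[0]0000B   (P,0)→(P,0,right)
state=P head=2 tape=000[0]000B   (P,0)→(P,0,right)
state=P head=3 tape=0000[0]00B   (P,0)→(P,0,right)
state=P head=4 tape=00000[0]0B   (P,0)→(P,0,right)
state=P head=5 tape=000000[0]B   (P,0)→(P,0,right)
state=P head=6 tape=0000000[B]
At halt the head is at cell 6.

6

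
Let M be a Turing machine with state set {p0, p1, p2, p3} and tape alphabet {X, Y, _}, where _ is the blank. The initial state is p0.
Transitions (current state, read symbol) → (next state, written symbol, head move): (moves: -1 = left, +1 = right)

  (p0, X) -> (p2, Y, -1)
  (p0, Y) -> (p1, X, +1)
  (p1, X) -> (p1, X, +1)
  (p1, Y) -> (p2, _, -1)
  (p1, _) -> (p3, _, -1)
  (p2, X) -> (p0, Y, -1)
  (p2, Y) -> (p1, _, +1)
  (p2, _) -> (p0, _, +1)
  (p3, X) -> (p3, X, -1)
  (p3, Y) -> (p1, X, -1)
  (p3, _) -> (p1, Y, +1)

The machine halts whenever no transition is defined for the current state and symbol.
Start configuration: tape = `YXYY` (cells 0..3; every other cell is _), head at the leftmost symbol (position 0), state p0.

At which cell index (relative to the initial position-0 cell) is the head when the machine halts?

-1

state=p0 head=0 tape=_[Y]XYY   (p0,Y)→(p1,X,+1)
state=p1 head=1 tape=_X[X]YY   (p1,X)→(p1,X,+1)
state=p1 head=2 tape=_XX[Y]Y   (p1,Y)→(p2,_,-1)
state=p2 head=1 tape=_X[X]_Y   (p2,X)→(p0,Y,-1)
state=p0 head=0 tape=_[X]Y_Y   (p0,X)→(p2,Y,-1)
state=p2 head=-1 tape=[_]YY_Y   (p2,_)→(p0,_,+1)
state=p0 head=0 tape=_[Y]Y_Y   (p0,Y)→(p1,X,+1)
state=p1 head=1 tape=_X[Y]_Y   (p1,Y)→(p2,_,-1)
state=p2 head=0 tape=_[X]__Y   (p2,X)→(p0,Y,-1)
state=p0 head=-1 tape=[_]Y__Y
At halt the head is at cell -1.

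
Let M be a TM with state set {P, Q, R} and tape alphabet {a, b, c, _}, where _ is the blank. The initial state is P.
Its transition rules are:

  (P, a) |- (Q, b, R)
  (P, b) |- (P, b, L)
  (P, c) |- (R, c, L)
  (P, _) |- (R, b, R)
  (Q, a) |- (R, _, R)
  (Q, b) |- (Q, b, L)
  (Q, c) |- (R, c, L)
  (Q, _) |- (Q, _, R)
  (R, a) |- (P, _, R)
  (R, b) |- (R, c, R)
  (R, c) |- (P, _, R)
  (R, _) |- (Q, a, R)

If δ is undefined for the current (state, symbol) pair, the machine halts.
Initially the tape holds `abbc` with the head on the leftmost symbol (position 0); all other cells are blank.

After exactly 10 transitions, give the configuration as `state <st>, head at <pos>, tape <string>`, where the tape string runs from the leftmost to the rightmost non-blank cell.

P | _[a]bbc   read a → write b, move R, go to Q
Q | _b[b]bc   read b → write b, move L, go to Q
Q | _[b]bbc   read b → write b, move L, go to Q
Q | [_]bbbc   read _ → write _, move R, go to Q
Q | _[b]bbc   read b → write b, move L, go to Q
Q | [_]bbbc   read _ → write _, move R, go to Q
Q | _[b]bbc   read b → write b, move L, go to Q
Q | [_]bbbc   read _ → write _, move R, go to Q
Q | _[b]bbc   read b → write b, move L, go to Q
Q | [_]bbbc   read _ → write _, move R, go to Q
Q | _[b]bbc
After 10 steps: state Q, head at 0, tape bbbc.

state Q, head at 0, tape bbbc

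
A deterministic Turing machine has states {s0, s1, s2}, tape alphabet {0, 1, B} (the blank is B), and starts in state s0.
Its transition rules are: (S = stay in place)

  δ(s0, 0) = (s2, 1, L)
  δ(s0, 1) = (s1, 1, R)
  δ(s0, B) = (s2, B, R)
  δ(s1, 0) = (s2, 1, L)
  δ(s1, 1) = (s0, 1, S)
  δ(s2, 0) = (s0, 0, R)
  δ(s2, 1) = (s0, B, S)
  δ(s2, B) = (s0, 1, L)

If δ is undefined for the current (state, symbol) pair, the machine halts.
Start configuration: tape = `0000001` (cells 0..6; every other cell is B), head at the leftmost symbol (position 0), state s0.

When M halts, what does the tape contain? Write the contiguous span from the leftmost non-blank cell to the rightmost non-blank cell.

s0 | BB[0]000001B   read 0 → write 1, move L, go to s2
s2 | B[B]1000001B   read B → write 1, move L, go to s0
s0 | [B]11000001B   read B → write B, move R, go to s2
s2 | B[1]1000001B   read 1 → write B, move S, go to s0
s0 | B[B]1000001B   read B → write B, move R, go to s2
s2 | BB[1]000001B   read 1 → write B, move S, go to s0
s0 | BB[B]000001B   read B → write B, move R, go to s2
s2 | BBB[0]00001B   read 0 → write 0, move R, go to s0
s0 | BBB0[0]0001B   read 0 → write 1, move L, go to s2
s2 | BBB[0]10001B   read 0 → write 0, move R, go to s0
s0 | BBB0[1]0001B   read 1 → write 1, move R, go to s1
s1 | BBB01[0]001B   read 0 → write 1, move L, go to s2
s2 | BBB0[1]1001B   read 1 → write B, move S, go to s0
s0 | BBB0[B]1001B   read B → write B, move R, go to s2
s2 | BBB0B[1]001B   read 1 → write B, move S, go to s0
s0 | BBB0B[B]001B   read B → write B, move R, go to s2
s2 | BBB0BB[0]01B   read 0 → write 0, move R, go to s0
s0 | BBB0BB0[0]1B   read 0 → write 1, move L, go to s2
s2 | BBB0BB[0]11B   read 0 → write 0, move R, go to s0
s0 | BBB0BB0[1]1B   read 1 → write 1, move R, go to s1
s1 | BBB0BB01[1]B   read 1 → write 1, move S, go to s0
s0 | BBB0BB01[1]B   read 1 → write 1, move R, go to s1
s1 | BBB0BB011[B]
The non-blank tape span at halt is 0BB011.

0BB011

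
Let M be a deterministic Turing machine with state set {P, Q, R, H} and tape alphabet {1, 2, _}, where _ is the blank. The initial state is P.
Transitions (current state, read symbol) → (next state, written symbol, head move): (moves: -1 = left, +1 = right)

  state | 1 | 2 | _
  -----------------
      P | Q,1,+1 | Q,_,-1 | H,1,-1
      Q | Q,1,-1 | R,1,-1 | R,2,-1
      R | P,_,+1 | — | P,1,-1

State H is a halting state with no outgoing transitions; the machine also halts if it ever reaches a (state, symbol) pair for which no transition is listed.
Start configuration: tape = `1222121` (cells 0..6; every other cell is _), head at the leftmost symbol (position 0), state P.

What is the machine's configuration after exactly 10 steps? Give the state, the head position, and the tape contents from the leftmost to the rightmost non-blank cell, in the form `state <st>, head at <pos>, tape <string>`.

state Q, head at 4, tape 1121

P | [1]222121   read 1 → write 1, move +1, go to Q
Q | 1[2]22121   read 2 → write 1, move -1, go to R
R | [1]122121   read 1 → write _, move +1, go to P
P | _[1]22121   read 1 → write 1, move +1, go to Q
Q | _1[2]2121   read 2 → write 1, move -1, go to R
R | _[1]12121   read 1 → write _, move +1, go to P
P | __[1]2121   read 1 → write 1, move +1, go to Q
Q | __1[2]121   read 2 → write 1, move -1, go to R
R | __[1]1121   read 1 → write _, move +1, go to P
P | ___[1]121   read 1 → write 1, move +1, go to Q
Q | ___1[1]21
After 10 steps: state Q, head at 4, tape 1121.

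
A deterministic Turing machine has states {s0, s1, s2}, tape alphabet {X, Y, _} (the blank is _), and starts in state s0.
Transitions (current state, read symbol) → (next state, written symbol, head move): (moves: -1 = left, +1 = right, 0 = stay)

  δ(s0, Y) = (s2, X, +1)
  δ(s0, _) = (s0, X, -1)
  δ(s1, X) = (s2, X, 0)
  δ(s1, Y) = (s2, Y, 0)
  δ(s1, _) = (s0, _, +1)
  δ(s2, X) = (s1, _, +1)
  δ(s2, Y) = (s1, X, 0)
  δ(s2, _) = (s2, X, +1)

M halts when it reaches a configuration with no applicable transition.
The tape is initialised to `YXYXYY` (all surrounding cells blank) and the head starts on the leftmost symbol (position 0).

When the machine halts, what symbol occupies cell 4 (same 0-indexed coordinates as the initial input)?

s0 | [Y]XYXYY__   read Y → write X, move +1, go to s2
s2 | X[X]YXYY__   read X → write _, move +1, go to s1
s1 | X_[Y]XYY__   read Y → write Y, move 0, go to s2
s2 | X_[Y]XYY__   read Y → write X, move 0, go to s1
s1 | X_[X]XYY__   read X → write X, move 0, go to s2
s2 | X_[X]XYY__   read X → write _, move +1, go to s1
s1 | X__[X]YY__   read X → write X, move 0, go to s2
s2 | X__[X]YY__   read X → write _, move +1, go to s1
s1 | X___[Y]Y__   read Y → write Y, move 0, go to s2
s2 | X___[Y]Y__   read Y → write X, move 0, go to s1
s1 | X___[X]Y__   read X → write X, move 0, go to s2
s2 | X___[X]Y__   read X → write _, move +1, go to s1
s1 | X____[Y]__   read Y → write Y, move 0, go to s2
s2 | X____[Y]__   read Y → write X, move 0, go to s1
s1 | X____[X]__   read X → write X, move 0, go to s2
s2 | X____[X]__   read X → write _, move +1, go to s1
s1 | X_____[_]_   read _ → write _, move +1, go to s0
s0 | X______[_]   read _ → write X, move -1, go to s0
s0 | X_____[_]X   read _ → write X, move -1, go to s0
s0 | X____[_]XX   read _ → write X, move -1, go to s0
s0 | X___[_]XXX   read _ → write X, move -1, go to s0
s0 | X__[_]XXXX   read _ → write X, move -1, go to s0
s0 | X_[_]XXXXX   read _ → write X, move -1, go to s0
s0 | X[_]XXXXXX   read _ → write X, move -1, go to s0
s0 | [X]XXXXXXX
Cell 4 holds X when M halts.

X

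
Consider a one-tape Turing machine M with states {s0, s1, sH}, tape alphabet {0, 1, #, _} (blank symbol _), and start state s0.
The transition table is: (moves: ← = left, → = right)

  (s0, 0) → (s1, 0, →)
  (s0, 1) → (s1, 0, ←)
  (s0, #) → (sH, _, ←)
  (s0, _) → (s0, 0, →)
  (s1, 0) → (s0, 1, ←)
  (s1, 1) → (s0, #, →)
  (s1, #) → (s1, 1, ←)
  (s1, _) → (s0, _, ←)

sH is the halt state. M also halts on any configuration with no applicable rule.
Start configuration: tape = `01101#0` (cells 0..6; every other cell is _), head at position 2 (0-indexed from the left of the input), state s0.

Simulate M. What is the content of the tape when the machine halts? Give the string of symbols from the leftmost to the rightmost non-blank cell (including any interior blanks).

state=s0 head=2 tape=01[1]01#0   (s0,1)→(s1,0,←)
state=s1 head=1 tape=0[1]001#0   (s1,1)→(s0,#,→)
state=s0 head=2 tape=0#[0]01#0   (s0,0)→(s1,0,→)
state=s1 head=3 tape=0#0[0]1#0   (s1,0)→(s0,1,←)
state=s0 head=2 tape=0#[0]11#0   (s0,0)→(s1,0,→)
state=s1 head=3 tape=0#0[1]1#0   (s1,1)→(s0,#,→)
state=s0 head=4 tape=0#0#[1]#0   (s0,1)→(s1,0,←)
state=s1 head=3 tape=0#0[#]0#0   (s1,#)→(s1,1,←)
state=s1 head=2 tape=0#[0]10#0   (s1,0)→(s0,1,←)
state=s0 head=1 tape=0[#]110#0   (s0,#)→(sH,_,←)
state=sH head=0 tape=[0]_110#0
The non-blank tape span at halt is 0_110#0.

0_110#0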